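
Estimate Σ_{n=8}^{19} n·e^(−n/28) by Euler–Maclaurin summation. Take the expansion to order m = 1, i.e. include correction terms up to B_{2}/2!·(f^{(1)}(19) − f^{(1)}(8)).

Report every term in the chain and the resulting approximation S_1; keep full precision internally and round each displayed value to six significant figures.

S_1 ≈ 97.6225

Integral: ∫_8^19 x·e^(−x/28) dx = 89.8280.
Endpoint term: (f(8) + f(19))/2 = (6.01182 + 9.63948)/2 = 7.82565.
So far: 97.6537.
k=1: B_{2}/(2)! × [f^{(1)}(19) − f^{(1)}(8)] = 1/12 × (0.163074 − 0.536769) = -0.0311413.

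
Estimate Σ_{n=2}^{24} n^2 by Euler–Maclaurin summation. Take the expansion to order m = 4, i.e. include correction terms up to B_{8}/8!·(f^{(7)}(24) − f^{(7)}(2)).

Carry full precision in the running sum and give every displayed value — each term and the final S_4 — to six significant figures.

∫_2^24 x^2 dx evaluates to 4605.33.
Endpoint term: (f(2) + f(24))/2 = (4.00000 + 576.000)/2 = 290.000.
Integral + boundary = 4895.33.
Order-1 term: 1/12 · (48.0000 − 4.00000) = 3.66667.
Partial sum through k=1: 4899.00.
Order-2 term: −1/720 · (0.00000 − 0.00000) = 0.00000.
Partial sum through k=2: 4899.00.
Order-3 term: 1/30240 · (0.00000 − 0.00000) = 0.00000.
Partial sum through k=3: 4899.00.
Order-4 term: −1/1209600 · (0.00000 − 0.00000) = 0.00000.

S_4 ≈ 4899.00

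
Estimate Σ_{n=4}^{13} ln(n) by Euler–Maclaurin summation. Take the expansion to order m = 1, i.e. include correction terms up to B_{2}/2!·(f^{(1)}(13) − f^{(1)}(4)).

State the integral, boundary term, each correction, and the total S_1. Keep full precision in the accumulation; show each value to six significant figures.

Integral: ∫_4^13 ln(x) dx = 18.7992.
½[f(4) + f(13)] = ½[1.38629 + 2.56495] = 1.97562.
Running total after boundary: 20.7748.
Correction k=1: B_{2}/2! · (f^{(1)}(13) − f^{(1)}(4)) = 1/12 · (0.0769231 − 0.250000) = -0.0144231.

S_1 ≈ 20.7604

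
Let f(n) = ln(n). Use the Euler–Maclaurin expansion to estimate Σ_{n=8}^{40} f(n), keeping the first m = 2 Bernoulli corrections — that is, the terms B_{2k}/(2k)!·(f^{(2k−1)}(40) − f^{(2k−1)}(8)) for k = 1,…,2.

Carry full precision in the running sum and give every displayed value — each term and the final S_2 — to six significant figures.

S_2 ≈ 101.795

∫_8^40 ln(x) dx evaluates to 98.9196.
Endpoint term: (f(8) + f(40))/2 = (2.07944 + 3.68888)/2 = 2.88416.
Integral + boundary = 101.804.
k=1: B_{2}/(2)! × [f^{(1)}(40) − f^{(1)}(8)] = 1/12 × (0.0250000 − 0.125000) = -0.00833333.
Partial sum through k=1: 101.795.
k=2: B_{4}/(4)! × [f^{(3)}(40) − f^{(3)}(8)] = −1/720 × (3.12500e-05 − 0.00390625) = 5.38194e-06.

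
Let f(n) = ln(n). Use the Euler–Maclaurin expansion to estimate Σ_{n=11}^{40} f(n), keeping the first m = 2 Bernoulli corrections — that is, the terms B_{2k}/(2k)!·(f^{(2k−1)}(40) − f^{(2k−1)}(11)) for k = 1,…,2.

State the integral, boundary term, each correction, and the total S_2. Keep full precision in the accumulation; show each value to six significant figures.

S_2 ≈ 95.2162

Integral: ∫_11^40 ln(x) dx = 92.1783.
Boundary: ½(f(11) + f(40)) = ½(2.39790 + 3.68888) = 3.04339.
So far: 95.2217.
Order-1 term: 1/12 · (0.0250000 − 0.0909091) = -0.00549242.
After k=1: 95.2162.
Order-2 term: −1/720 · (3.12500e-05 − 0.00150263) = 2.04358e-06.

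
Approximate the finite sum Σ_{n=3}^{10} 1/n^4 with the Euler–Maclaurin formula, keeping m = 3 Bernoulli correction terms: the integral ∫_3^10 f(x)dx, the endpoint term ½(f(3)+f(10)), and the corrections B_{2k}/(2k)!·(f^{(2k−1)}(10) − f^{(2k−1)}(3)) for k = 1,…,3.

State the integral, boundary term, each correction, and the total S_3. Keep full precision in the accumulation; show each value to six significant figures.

The integral term ∫_3^10 1/x^4 dx = 0.0120123.
Boundary: ½(f(3) + f(10)) = ½(0.0123457 + 0.000100000) = 0.00622284.
Integral + boundary = 0.0182352.
Correction k=1: B_{2}/2! · (f^{(1)}(10) − f^{(1)}(3)) = 1/12 · (-4.00000e-05 − (-0.0164609)) = 0.00136841.
Running total after k=1: 0.0196036.
Correction k=2: B_{4}/4! · (f^{(3)}(10) − f^{(3)}(3)) = −1/720 · (-1.20000e-05 − (-0.0548697)) = -7.61912e-05.
Running total after k=2: 0.0195274.
Correction k=3: B_{6}/6! · (f^{(5)}(10) − f^{(5)}(3)) = 1/30240 · (-6.72000e-06 − (-0.341411)) = 1.12898e-05.

S_3 ≈ 0.0195387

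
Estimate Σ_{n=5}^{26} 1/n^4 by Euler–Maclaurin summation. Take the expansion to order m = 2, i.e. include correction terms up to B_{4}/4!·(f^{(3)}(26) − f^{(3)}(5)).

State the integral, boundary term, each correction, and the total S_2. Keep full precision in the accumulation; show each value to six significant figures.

The integral term ∫_5^26 1/x^4 dx = 0.00264770.
½[f(5) + f(26)] = ½[0.00160000 + 2.18830e-06] = 0.000801094.
So far: 0.00344880.
k=1: B_{2}/(2)! × [f^{(1)}(26) − f^{(1)}(5)] = 1/12 × (-3.36661e-07 − (-0.00128000)) = 0.000106639.
After k=1: 0.00355543.
k=2: B_{4}/(4)! × [f^{(3)}(26) − f^{(3)}(5)] = −1/720 × (-1.49406e-08 − (-0.00153600)) = -2.13331e-06.

S_2 ≈ 0.00355330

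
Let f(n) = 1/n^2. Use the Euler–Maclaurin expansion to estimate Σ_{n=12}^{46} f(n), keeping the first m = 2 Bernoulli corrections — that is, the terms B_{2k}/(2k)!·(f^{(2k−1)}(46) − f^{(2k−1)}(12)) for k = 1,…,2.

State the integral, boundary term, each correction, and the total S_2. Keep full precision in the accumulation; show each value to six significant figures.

Integral: ∫_12^46 1/x^2 dx = 0.0615942.
Endpoint term: (f(12) + f(46))/2 = (0.00694444 + 0.000472590)/2 = 0.00370852.
Running total after boundary: 0.0653027.
k=1: B_{2}/(2)! × [f^{(1)}(46) − f^{(1)}(12)] = 1/12 × (-2.05474e-05 − (-0.00115741)) = 9.47383e-05.
Running total after k=1: 0.0653975.
k=2: B_{4}/(4)! × [f^{(3)}(46) − f^{(3)}(12)] = −1/720 × (-1.16526e-07 − (-9.64506e-05)) = -1.33797e-07.

S_2 ≈ 0.0653973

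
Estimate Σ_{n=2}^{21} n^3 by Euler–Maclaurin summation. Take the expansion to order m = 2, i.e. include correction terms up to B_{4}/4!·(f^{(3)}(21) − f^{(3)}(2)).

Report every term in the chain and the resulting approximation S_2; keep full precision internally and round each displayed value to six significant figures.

∫_2^21 x^3 dx evaluates to 48616.2.
Endpoint term: (f(2) + f(21))/2 = (8.00000 + 9261.00)/2 = 4634.50.
So far: 53250.8.
k=1: B_{2}/(2)! × [f^{(1)}(21) − f^{(1)}(2)] = 1/12 × (1323.00 − 12.0000) = 109.250.
After k=1: 53360.0.
k=2: B_{4}/(4)! × [f^{(3)}(21) − f^{(3)}(2)] = −1/720 × (6.00000 − 6.00000) = 0.00000.

S_2 ≈ 53360.0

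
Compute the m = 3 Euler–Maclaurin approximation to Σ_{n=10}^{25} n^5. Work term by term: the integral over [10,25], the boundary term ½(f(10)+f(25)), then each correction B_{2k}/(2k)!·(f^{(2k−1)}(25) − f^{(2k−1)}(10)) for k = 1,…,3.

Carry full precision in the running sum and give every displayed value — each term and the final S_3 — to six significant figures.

S_3 ≈ 4.56148e+07

The integral term ∫_10^25 x^5 dx = 4.05234e+07.
½[f(10) + f(25)] = ½[100000 + 9.76562e+06] = 4.93281e+06.
Running total after boundary: 4.54562e+07.
k=1: B_{2}/(2)! × [f^{(1)}(25) − f^{(1)}(10)] = 1/12 × (1.95312e+06 − 50000.0) = 158594.
Running total after k=1: 4.56148e+07.
k=2: B_{4}/(4)! × [f^{(3)}(25) − f^{(3)}(10)] = −1/720 × (37500.0 − 6000.00) = -43.7500.
Running total after k=2: 4.56148e+07.
k=3: B_{6}/(6)! × [f^{(5)}(25) − f^{(5)}(10)] = 1/30240 × (120.000 − 120.000) = 0.00000.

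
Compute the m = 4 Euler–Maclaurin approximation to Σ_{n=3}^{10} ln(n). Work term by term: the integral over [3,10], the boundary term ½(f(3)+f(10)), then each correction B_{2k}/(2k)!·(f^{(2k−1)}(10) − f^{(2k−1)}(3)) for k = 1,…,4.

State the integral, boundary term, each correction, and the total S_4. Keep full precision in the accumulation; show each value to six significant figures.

The integral term ∫_3^10 ln(x) dx = 12.7300.
Boundary: ½(f(3) + f(10)) = ½(1.09861 + 2.30259) = 1.70060.
Integral + boundary = 14.4306.
k=1: B_{2}/(2)! × [f^{(1)}(10) − f^{(1)}(3)] = 1/12 × (0.100000 − 0.333333) = -0.0194444.
After k=1: 14.4112.
k=2: B_{4}/(4)! × [f^{(3)}(10) − f^{(3)}(3)] = −1/720 × (0.00200000 − 0.0740741) = 0.000100103.
After k=2: 14.4113.
k=3: B_{6}/(6)! × [f^{(5)}(10) − f^{(5)}(3)] = 1/30240 × (0.000240000 − 0.0987654) = -3.25812e-06.
After k=3: 14.4113.
k=4: B_{8}/(8)! × [f^{(7)}(10) − f^{(7)}(3)] = −1/1209600 × (7.20000e-05 − 0.329218) = 2.72112e-07.

S_4 ≈ 14.4113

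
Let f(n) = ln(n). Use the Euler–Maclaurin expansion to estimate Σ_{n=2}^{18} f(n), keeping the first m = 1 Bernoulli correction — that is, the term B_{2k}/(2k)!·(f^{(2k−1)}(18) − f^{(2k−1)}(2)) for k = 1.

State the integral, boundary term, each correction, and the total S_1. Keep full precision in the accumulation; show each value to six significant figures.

Integral: ∫_2^18 ln(x) dx = 34.6404.
Boundary: ½(f(2) + f(18)) = ½(0.693147 + 2.89037) = 1.79176.
So far: 36.4322.
Order-1 term: 1/12 · (0.0555556 − 0.500000) = -0.0370370.

S_1 ≈ 36.3951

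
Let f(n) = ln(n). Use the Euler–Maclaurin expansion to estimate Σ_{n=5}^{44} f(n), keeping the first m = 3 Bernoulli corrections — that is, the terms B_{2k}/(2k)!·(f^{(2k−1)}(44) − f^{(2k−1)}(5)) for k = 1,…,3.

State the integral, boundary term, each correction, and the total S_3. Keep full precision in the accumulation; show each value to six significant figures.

S_3 ≈ 122.139

Integral: ∫_5^44 ln(x) dx = 119.457.
½[f(5) + f(44)] = ½[1.60944 + 3.78419] = 2.69681.
Integral + boundary = 122.154.
Correction k=1: B_{2}/2! · (f^{(1)}(44) − f^{(1)}(5)) = 1/12 · (0.0227273 − 0.200000) = -0.0147727.
After k=1: 122.139.
Correction k=2: B_{4}/4! · (f^{(3)}(44) − f^{(3)}(5)) = −1/720 · (2.34786e-05 − 0.0160000) = 2.21896e-05.
After k=2: 122.139.
Correction k=3: B_{6}/6! · (f^{(5)}(44) − f^{(5)}(5)) = 1/30240 · (1.45528e-07 − 0.00768000) = -2.53963e-07.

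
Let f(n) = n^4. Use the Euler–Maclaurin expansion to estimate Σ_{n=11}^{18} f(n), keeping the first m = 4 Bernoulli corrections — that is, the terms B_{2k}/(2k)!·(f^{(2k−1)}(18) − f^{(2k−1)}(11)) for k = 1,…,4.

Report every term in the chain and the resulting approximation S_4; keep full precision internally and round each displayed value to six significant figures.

S_4 ≈ 407012

The integral term ∫_11^18 x^4 dx = 345703.
Endpoint term: (f(11) + f(18))/2 = (14641.0 + 104976)/2 = 59808.5.
So far: 405512.
Correction k=1: B_{2}/2! · (f^{(1)}(18) − f^{(1)}(11)) = 1/12 · (23328.0 − 5324.00) = 1500.33.
Running total after k=1: 407012.
Correction k=2: B_{4}/4! · (f^{(3)}(18) − f^{(3)}(11)) = −1/720 · (432.000 − 264.000) = -0.233333.
Running total after k=2: 407012.
Correction k=3: B_{6}/6! · (f^{(5)}(18) − f^{(5)}(11)) = 1/30240 · (0.00000 − 0.00000) = 0.00000.
Running total after k=3: 407012.
Correction k=4: B_{8}/8! · (f^{(7)}(18) − f^{(7)}(11)) = −1/1209600 · (0.00000 − 0.00000) = 0.00000.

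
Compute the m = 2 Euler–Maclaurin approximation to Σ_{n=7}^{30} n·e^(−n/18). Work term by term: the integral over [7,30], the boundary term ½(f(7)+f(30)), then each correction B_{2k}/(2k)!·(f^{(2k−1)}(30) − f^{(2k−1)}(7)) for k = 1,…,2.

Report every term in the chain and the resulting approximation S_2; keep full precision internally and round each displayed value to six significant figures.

Integral: ∫_7^30 x·e^(−x/18) dx = 141.826.
Boundary: ½(f(7) + f(30)) = ½(4.74467 + 5.66627) = 5.20547.
Integral + boundary = 147.031.
k=1: B_{2}/(2)! × [f^{(1)}(30) − f^{(1)}(7)] = 1/12 × (-0.125917 − 0.414217) = -0.0450112.
After k=1: 146.986.
k=2: B_{4}/(4)! × [f^{(3)}(30) − f^{(3)}(7)] = −1/720 × (0.000777266 − 0.00546246) = 6.50721e-06.

S_2 ≈ 146.986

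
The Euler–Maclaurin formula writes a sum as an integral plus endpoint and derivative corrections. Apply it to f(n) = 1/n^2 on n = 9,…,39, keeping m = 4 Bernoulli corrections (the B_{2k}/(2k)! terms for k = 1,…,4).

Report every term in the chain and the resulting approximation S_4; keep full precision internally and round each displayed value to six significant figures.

Integral: ∫_9^39 1/x^2 dx = 0.0854701.
½[f(9) + f(39)] = ½[0.0123457 + 0.000657462] = 0.00650157.
So far: 0.0919717.
k=1: B_{2}/(2)! × [f^{(1)}(39) − f^{(1)}(9)] = 1/12 × (-3.37160e-05 − (-0.00274348)) = 0.000225814.
Partial sum through k=1: 0.0921975.
k=2: B_{4}/(4)! × [f^{(3)}(39) − f^{(3)}(9)] = −1/720 × (-2.66004e-07 − (-0.000406442)) = -5.64133e-07.
Partial sum through k=2: 0.0921969.
k=3: B_{6}/(6)! × [f^{(5)}(39) − f^{(5)}(9)] = 1/30240 × (-5.24663e-09 − (-0.000150534)) = 4.97781e-09.
Partial sum through k=3: 0.0921969.
k=4: B_{8}/(8)! × [f^{(7)}(39) − f^{(7)}(9)] = −1/1209600 × (-1.93170e-10 − (-0.000104073)) = -8.60390e-11.

S_4 ≈ 0.0921969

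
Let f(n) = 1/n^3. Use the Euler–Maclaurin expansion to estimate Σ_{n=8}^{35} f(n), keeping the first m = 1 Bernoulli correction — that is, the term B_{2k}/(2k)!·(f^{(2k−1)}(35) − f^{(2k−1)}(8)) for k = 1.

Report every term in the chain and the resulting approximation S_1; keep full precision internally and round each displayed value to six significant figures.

Integral: ∫_8^35 1/x^3 dx = 0.00740434.
Endpoint term: (f(8) + f(35))/2 = (0.00195312 + 2.33236e-05)/2 = 0.000988224.
So far: 0.00839256.
Order-1 term: 1/12 · (-1.99917e-06 − (-0.000732422)) = 6.08686e-05.

S_1 ≈ 0.00845343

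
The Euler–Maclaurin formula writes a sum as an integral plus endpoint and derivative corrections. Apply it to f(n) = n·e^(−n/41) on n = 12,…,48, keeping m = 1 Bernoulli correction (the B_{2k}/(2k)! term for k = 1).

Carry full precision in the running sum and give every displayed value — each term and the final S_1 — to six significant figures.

S_1 ≈ 501.792

Integral: ∫_12^48 x·e^(−x/41) dx = 489.920.
Boundary: ½(f(12) + f(48)) = ½(8.95510 + 14.8867) = 11.9209.
Running total after boundary: 501.841.
k=1: B_{2}/(2)! × [f^{(1)}(48) − f^{(1)}(12)] = 1/12 × (-0.0529507 − 0.527842) = -0.0483994.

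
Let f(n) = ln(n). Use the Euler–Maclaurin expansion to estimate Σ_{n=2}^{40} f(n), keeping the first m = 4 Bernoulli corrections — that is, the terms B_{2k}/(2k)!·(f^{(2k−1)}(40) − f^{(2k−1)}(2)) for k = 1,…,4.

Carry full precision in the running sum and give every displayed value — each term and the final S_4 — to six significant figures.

The integral term ∫_2^40 ln(x) dx = 108.169.
½[f(2) + f(40)] = ½[0.693147 + 3.68888] = 2.19101.
Integral + boundary = 110.360.
k=1: B_{2}/(2)! × [f^{(1)}(40) − f^{(1)}(2)] = 1/12 × (0.0250000 − 0.500000) = -0.0395833.
Partial sum through k=1: 110.320.
k=2: B_{4}/(4)! × [f^{(3)}(40) − f^{(3)}(2)] = −1/720 × (3.12500e-05 − 0.250000) = 0.000347179.
Partial sum through k=2: 110.321.
k=3: B_{6}/(6)! × [f^{(5)}(40) − f^{(5)}(2)] = 1/30240 × (2.34375e-07 − 0.750000) = -2.48016e-05.
Partial sum through k=3: 110.321.
k=4: B_{8}/(8)! × [f^{(7)}(40) − f^{(7)}(2)] = −1/1209600 × (4.39453e-09 − 5.62500) = 4.65030e-06.

S_4 ≈ 110.321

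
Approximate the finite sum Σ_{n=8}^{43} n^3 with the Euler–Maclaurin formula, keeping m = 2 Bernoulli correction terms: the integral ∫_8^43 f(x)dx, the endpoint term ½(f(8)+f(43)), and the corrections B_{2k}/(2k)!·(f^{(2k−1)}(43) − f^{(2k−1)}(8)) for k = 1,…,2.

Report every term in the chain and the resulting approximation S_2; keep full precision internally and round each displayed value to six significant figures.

S_2 ≈ 894132

∫_8^43 x^3 dx evaluates to 853676.
Endpoint term: (f(8) + f(43))/2 = (512.000 + 79507.0)/2 = 40009.5.
So far: 893686.
Correction k=1: B_{2}/2! · (f^{(1)}(43) − f^{(1)}(8)) = 1/12 · (5547.00 − 192.000) = 446.250.
After k=1: 894132.
Correction k=2: B_{4}/4! · (f^{(3)}(43) − f^{(3)}(8)) = −1/720 · (6.00000 − 6.00000) = 0.00000.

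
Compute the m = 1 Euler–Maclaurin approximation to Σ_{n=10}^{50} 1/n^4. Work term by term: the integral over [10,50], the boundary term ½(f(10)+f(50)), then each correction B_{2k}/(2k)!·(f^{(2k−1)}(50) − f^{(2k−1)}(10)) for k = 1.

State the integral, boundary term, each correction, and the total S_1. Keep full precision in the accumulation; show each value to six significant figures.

∫_10^50 1/x^4 dx evaluates to 0.000330667.
½[f(10) + f(50)] = ½[0.000100000 + 1.60000e-07] = 5.00800e-05.
So far: 0.000380747.
Correction k=1: B_{2}/2! · (f^{(1)}(50) − f^{(1)}(10)) = 1/12 · (-1.28000e-08 − (-4.00000e-05)) = 3.33227e-06.

S_1 ≈ 0.000384079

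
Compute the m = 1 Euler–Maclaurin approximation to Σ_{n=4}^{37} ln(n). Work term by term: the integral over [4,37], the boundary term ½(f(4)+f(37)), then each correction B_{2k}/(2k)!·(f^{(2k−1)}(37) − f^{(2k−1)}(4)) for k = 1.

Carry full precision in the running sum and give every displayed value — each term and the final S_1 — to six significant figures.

Integral: ∫_4^37 ln(x) dx = 95.0588.
Endpoint term: (f(4) + f(37))/2 = (1.38629 + 3.61092)/2 = 2.49861.
Integral + boundary = 97.5574.
k=1: B_{2}/(2)! × [f^{(1)}(37) − f^{(1)}(4)] = 1/12 × (0.0270270 − 0.250000) = -0.0185811.

S_1 ≈ 97.5388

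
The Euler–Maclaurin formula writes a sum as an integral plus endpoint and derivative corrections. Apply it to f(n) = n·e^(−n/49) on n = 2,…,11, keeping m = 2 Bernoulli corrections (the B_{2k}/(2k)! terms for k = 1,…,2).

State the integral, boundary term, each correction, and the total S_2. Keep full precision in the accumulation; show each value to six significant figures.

The integral term ∫_2^11 x·e^(−x/49) dx = 50.2178.
Boundary: ½(f(2) + f(11)) = ½(1.92001 + 8.78816) = 5.35409.
Integral + boundary = 55.5719.
Correction k=1: B_{2}/2! · (f^{(1)}(11) − f^{(1)}(2)) = 1/12 · (0.619574 − 0.920822) = -0.0251040.
Partial sum through k=1: 55.5468.
Correction k=2: B_{4}/4! · (f^{(3)}(11) − f^{(3)}(2)) = −1/720 · (0.000923541 − 0.00118319) = 3.60620e-07.

S_2 ≈ 55.5468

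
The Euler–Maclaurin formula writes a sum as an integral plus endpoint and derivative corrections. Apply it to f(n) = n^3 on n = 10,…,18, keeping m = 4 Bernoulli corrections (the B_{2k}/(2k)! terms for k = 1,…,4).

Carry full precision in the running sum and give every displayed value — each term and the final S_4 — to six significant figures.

The integral term ∫_10^18 x^3 dx = 23744.0.
Endpoint term: (f(10) + f(18))/2 = (1000.00 + 5832.00)/2 = 3416.00.
Running total after boundary: 27160.0.
Order-1 term: 1/12 · (972.000 − 300.000) = 56.0000.
After k=1: 27216.0.
Order-2 term: −1/720 · (6.00000 − 6.00000) = 0.00000.
After k=2: 27216.0.
Order-3 term: 1/30240 · (0.00000 − 0.00000) = 0.00000.
After k=3: 27216.0.
Order-4 term: −1/1209600 · (0.00000 − 0.00000) = 0.00000.

S_4 ≈ 27216.0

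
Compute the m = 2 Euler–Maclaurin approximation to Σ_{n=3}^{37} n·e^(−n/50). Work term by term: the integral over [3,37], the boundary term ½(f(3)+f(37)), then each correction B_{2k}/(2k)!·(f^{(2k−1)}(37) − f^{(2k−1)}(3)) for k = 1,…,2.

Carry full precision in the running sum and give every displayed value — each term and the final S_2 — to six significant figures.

S_2 ≈ 430.406

∫_3^37 x·e^(−x/50) dx evaluates to 420.230.
Endpoint term: (f(3) + f(37))/2 = (2.82529 + 17.6532)/2 = 10.2393.
So far: 430.470.
Correction k=1: B_{2}/2! · (f^{(1)}(37) − f^{(1)}(3)) = 1/12 · (0.124050 − 0.885259) = -0.0634341.
Running total after k=1: 430.406.
Correction k=2: B_{4}/4! · (f^{(3)}(37) − f^{(3)}(3)) = −1/720 · (0.000431311 − 0.00110752) = 9.39172e-07.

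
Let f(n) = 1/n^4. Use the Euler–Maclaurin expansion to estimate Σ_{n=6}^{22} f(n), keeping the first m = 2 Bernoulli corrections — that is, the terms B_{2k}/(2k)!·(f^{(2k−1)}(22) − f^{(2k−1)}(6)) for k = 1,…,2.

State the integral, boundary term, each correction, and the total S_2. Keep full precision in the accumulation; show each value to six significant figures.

∫_6^22 1/x^4 dx evaluates to 0.00151191.
Boundary: ½(f(6) + f(22)) = ½(0.000771605 + 4.26883e-06) = 0.000387937.
Running total after boundary: 0.00189984.
Order-1 term: 1/12 · (-7.76152e-07 − (-0.000514403)) = 4.28023e-05.
Running total after k=1: 0.00194264.
Order-2 term: −1/720 · (-4.81086e-08 − (-0.000428669)) = -5.95307e-07.

S_2 ≈ 0.00194205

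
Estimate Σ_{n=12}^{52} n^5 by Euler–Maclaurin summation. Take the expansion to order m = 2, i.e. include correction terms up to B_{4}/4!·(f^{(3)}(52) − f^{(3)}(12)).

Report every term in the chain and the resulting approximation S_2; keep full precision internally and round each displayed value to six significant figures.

S_2 ≈ 3.48787e+09

Integral: ∫_12^52 x^5 dx = 3.29460e+09.
Boundary: ½(f(12) + f(52)) = ½(248832 + 3.80204e+08) = 1.90226e+08.
Running total after boundary: 3.48483e+09.
k=1: B_{2}/(2)! × [f^{(1)}(52) − f^{(1)}(12)] = 1/12 × (3.65581e+07 − 103680) = 3.03787e+06.
Partial sum through k=1: 3.48787e+09.
k=2: B_{4}/(4)! × [f^{(3)}(52) − f^{(3)}(12)] = −1/720 × (162240 − 8640.00) = -213.333.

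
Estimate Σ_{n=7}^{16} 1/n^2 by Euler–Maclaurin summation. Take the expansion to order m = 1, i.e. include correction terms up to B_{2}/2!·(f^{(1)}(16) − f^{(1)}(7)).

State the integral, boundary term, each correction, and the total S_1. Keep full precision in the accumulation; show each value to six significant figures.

Integral: ∫_7^16 1/x^2 dx = 0.0803571.
Boundary: ½(f(7) + f(16)) = ½(0.0204082 + 0.00390625) = 0.0121572.
Integral + boundary = 0.0925143.
Correction k=1: B_{2}/2! · (f^{(1)}(16) − f^{(1)}(7)) = 1/12 · (-0.000488281 − (-0.00583090)) = 0.000445219.

S_1 ≈ 0.0929596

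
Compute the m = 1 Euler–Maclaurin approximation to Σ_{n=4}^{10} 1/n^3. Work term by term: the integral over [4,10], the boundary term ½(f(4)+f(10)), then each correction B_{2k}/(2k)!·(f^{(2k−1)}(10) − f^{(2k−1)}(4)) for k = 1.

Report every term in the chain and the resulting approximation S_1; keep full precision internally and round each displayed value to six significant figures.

S_1 ≈ 0.0355141

Integral: ∫_4^10 1/x^3 dx = 0.0262500.
½[f(4) + f(10)] = ½[0.0156250 + 0.00100000] = 0.00831250.
Running total after boundary: 0.0345625.
Correction k=1: B_{2}/2! · (f^{(1)}(10) − f^{(1)}(4)) = 1/12 · (-0.000300000 − (-0.0117188)) = 0.000951563.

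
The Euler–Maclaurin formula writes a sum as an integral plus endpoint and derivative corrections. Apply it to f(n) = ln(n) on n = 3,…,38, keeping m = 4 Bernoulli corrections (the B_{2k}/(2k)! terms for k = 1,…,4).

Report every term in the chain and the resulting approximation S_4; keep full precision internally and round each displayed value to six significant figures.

S_4 ≈ 102.275

Integral: ∫_3^38 ln(x) dx = 99.9324.
Endpoint term: (f(3) + f(38))/2 = (1.09861 + 3.63759)/2 = 2.36810.
So far: 102.301.
Correction k=1: B_{2}/2! · (f^{(1)}(38) − f^{(1)}(3)) = 1/12 · (0.0263158 − 0.333333) = -0.0255848.
Partial sum through k=1: 102.275.
Correction k=2: B_{4}/4! · (f^{(3)}(38) − f^{(3)}(3)) = −1/720 · (3.64485e-05 − 0.0740741) = 0.000102830.
Partial sum through k=2: 102.275.
Correction k=3: B_{6}/6! · (f^{(5)}(38) − f^{(5)}(3)) = 1/30240 · (3.02896e-07 − 0.0987654) = -3.26604e-06.
Partial sum through k=3: 102.275.
Correction k=4: B_{8}/8! · (f^{(7)}(38) − f^{(7)}(3)) = −1/1209600 · (6.29285e-09 − 0.329218) = 2.72171e-07.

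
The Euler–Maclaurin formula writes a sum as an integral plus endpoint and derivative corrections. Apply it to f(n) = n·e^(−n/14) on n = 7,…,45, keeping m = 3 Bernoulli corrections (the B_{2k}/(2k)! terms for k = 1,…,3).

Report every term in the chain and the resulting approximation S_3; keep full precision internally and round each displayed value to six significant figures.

S_3 ≈ 148.122

∫_7^45 x·e^(−x/14) dx evaluates to 145.128.
Endpoint term: (f(7) + f(45))/2 = (4.24571 + 1.80828)/2 = 3.02700.
Running total after boundary: 148.155.
Correction k=1: B_{2}/2! · (f^{(1)}(45) − f^{(1)}(7)) = 1/12 · (-0.0889789 − 0.303265) = -0.0326870.
Running total after k=1: 148.122.
Correction k=2: B_{4}/4! · (f^{(3)}(45) − f^{(3)}(7)) = −1/720 · (-4.39330e-05 − 0.00773636) = 1.08060e-05.
Running total after k=2: 148.122.
Correction k=3: B_{6}/6! · (f^{(5)}(45) − f^{(5)}(7)) = 1/30240 · (1.86790e-06 − 7.10482e-05) = -2.28771e-09.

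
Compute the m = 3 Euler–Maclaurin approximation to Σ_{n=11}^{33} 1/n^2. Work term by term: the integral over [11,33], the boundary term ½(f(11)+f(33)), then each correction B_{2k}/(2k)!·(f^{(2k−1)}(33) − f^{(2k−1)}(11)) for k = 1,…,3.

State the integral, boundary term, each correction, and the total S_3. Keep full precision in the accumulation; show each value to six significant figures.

The integral term ∫_11^33 1/x^2 dx = 0.0606061.
Endpoint term: (f(11) + f(33))/2 = (0.00826446 + 0.000918274)/2 = 0.00459137.
So far: 0.0651974.
Order-1 term: 1/12 · (-5.56529e-05 − (-0.00150263)) = 0.000120581.
Partial sum through k=1: 0.0653180.
Order-2 term: −1/720 · (-6.13256e-07 − (-0.000149021)) = -2.06122e-07.
Partial sum through k=2: 0.0653178.
Order-3 term: 1/30240 · (-1.68941e-08 − (-3.69474e-05)) = 1.22125e-09.

S_3 ≈ 0.0653178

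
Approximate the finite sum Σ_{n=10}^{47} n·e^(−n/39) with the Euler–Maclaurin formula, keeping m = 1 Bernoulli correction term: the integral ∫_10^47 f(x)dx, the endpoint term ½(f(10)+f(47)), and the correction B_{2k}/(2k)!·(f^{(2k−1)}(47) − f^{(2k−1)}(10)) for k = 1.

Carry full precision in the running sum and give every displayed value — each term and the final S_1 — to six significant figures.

Integral: ∫_10^47 x·e^(−x/39) dx = 473.740.
½[f(10) + f(47)] = ½[7.73824 + 14.0837] = 10.9110.
Integral + boundary = 484.651.
Order-1 term: 1/12 · (-0.0614674 − 0.575408) = -0.0530729.

S_1 ≈ 484.598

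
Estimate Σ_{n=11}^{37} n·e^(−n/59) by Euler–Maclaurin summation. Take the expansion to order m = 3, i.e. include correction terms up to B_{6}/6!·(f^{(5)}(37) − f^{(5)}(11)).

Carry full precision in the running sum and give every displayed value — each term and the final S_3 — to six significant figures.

∫_11^37 x·e^(−x/59) dx evaluates to 402.215.
½[f(11) + f(37)] = ½[9.12899 + 19.7628] = 14.4459.
Integral + boundary = 416.661.
Order-1 term: 1/12 · (0.199167 − 0.675179) = -0.0396677.
Running total after k=1: 416.621.
Order-2 term: −1/720 · (0.000364098 − 0.000670783) = 4.25952e-07.
Running total after k=2: 416.621.
Order-3 term: 1/30240 · (1.92755e-07 − 3.29677e-07) = -4.52783e-12.

S_3 ≈ 416.621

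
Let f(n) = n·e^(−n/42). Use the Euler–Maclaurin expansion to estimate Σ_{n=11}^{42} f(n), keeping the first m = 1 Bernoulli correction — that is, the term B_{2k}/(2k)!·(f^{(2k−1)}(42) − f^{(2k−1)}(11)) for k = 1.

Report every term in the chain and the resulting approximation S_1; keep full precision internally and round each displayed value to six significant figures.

Integral: ∫_11^42 x·e^(−x/42) dx = 415.216.
Boundary: ½(f(11) + f(42)) = ½(8.46543 + 15.4509) = 11.9582.
So far: 427.174.
Order-1 term: 1/12 · (0.00000 − 0.568027) = -0.0473355.

S_1 ≈ 427.127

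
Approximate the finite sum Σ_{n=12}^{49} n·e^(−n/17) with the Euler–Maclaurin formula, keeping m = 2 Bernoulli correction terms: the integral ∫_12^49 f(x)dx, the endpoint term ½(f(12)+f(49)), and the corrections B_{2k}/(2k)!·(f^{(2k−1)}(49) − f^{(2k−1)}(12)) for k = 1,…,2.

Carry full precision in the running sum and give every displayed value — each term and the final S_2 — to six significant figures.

S_2 ≈ 184.859

The integral term ∫_12^49 x·e^(−x/17) dx = 180.546.
½[f(12) + f(49)] = ½[5.92407 + 2.74414] = 4.33411.
Integral + boundary = 184.880.
k=1: B_{2}/(2)! × [f^{(1)}(49) − f^{(1)}(12)] = 1/12 × (-0.105417 − 0.145198) = -0.0208846.
Running total after k=1: 184.859.
k=2: B_{4}/(4)! × [f^{(3)}(49) − f^{(3)}(12)] = −1/720 × (2.27978e-05 − 0.00391884) = 5.41116e-06.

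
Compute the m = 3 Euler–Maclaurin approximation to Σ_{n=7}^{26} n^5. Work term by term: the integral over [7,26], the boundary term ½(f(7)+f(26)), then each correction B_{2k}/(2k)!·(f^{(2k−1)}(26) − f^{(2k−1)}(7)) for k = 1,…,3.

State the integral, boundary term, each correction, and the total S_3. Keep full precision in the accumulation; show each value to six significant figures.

The integral term ∫_7^26 x^5 dx = 5.14664e+07.
Boundary: ½(f(7) + f(26)) = ½(16807.0 + 1.18814e+07) = 5.94909e+06.
Running total after boundary: 5.74154e+07.
Order-1 term: 1/12 · (2.28488e+06 − 12005.0) = 189406.
Running total after k=1: 5.76049e+07.
Order-2 term: −1/720 · (40560.0 − 2940.00) = -52.2500.
Running total after k=2: 5.76048e+07.
Order-3 term: 1/30240 · (120.000 − 120.000) = 0.00000.

S_3 ≈ 5.76048e+07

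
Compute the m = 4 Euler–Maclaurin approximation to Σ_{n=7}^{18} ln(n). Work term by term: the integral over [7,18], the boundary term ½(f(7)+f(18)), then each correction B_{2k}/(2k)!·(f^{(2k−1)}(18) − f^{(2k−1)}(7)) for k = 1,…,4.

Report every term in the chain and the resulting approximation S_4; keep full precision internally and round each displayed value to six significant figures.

Integral: ∫_7^18 ln(x) dx = 27.4053.
Boundary: ½(f(7) + f(18)) = ½(1.94591 + 2.89037) = 2.41814.
Integral + boundary = 29.8235.
Correction k=1: B_{2}/2! · (f^{(1)}(18) − f^{(1)}(7)) = 1/12 · (0.0555556 − 0.142857) = -0.00727513.
Running total after k=1: 29.8162.
Correction k=2: B_{4}/4! · (f^{(3)}(18) − f^{(3)}(7)) = −1/720 · (0.000342936 − 0.00583090) = 7.62218e-06.
Running total after k=2: 29.8162.
Correction k=3: B_{6}/6! · (f^{(5)}(18) − f^{(5)}(7)) = 1/30240 · (1.27013e-05 − 0.00142798) = -4.68014e-08.
Running total after k=3: 29.8162.
Correction k=4: B_{8}/8! · (f^{(7)}(18) − f^{(7)}(7)) = −1/1209600 · (1.17605e-06 − 0.000874271) = 7.21805e-10.

S_4 ≈ 29.8162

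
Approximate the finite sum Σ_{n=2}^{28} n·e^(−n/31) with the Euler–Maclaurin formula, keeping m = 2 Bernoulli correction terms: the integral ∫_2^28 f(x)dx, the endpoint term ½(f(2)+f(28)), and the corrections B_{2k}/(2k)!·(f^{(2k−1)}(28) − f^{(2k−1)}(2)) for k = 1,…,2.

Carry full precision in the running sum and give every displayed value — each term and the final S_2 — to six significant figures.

S_2 ≈ 224.404

Integral: ∫_2^28 x·e^(−x/31) dx = 217.863.
½[f(2) + f(28)] = ½[1.87504 + 11.3473] = 6.61116.
So far: 224.474.
k=1: B_{2}/(2)! × [f^{(1)}(28) − f^{(1)}(2)] = 1/12 × (0.0392187 − 0.877036) = -0.0698181.
Partial sum through k=1: 224.404.
k=2: B_{4}/(4)! × [f^{(3)}(28) − f^{(3)}(2)] = −1/720 × (0.000884224 − 0.00286376) = 2.74936e-06.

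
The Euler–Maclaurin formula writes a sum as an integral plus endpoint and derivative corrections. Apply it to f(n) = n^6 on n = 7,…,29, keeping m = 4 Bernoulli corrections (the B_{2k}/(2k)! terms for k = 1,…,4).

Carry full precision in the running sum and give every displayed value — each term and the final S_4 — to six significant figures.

S_4 ≈ 2.77186e+09

Integral: ∫_7^29 x^6 dx = 2.46415e+09.
Endpoint term: (f(7) + f(29))/2 = (117649 + 5.94823e+08)/2 = 2.97470e+08.
Running total after boundary: 2.76162e+09.
k=1: B_{2}/(2)! × [f^{(1)}(29) − f^{(1)}(7)] = 1/12 × (1.23067e+08 − 100842) = 1.02472e+07.
Running total after k=1: 2.77187e+09.
k=2: B_{4}/(4)! × [f^{(3)}(29) − f^{(3)}(7)] = −1/720 × (2.92668e+06 − 41160.0) = -4007.67.
Running total after k=2: 2.77186e+09.
k=3: B_{6}/(6)! × [f^{(5)}(29) − f^{(5)}(7)] = 1/30240 × (20880.0 − 5040.00) = 0.523810.
Running total after k=3: 2.77186e+09.
k=4: B_{8}/(8)! × [f^{(7)}(29) − f^{(7)}(7)] = −1/1209600 × (0.00000 − 0.00000) = 0.00000.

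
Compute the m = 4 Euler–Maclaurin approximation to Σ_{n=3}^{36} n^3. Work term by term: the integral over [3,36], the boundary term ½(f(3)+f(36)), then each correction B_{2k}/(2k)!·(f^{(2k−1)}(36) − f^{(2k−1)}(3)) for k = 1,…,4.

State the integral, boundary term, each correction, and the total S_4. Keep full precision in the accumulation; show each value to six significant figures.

The integral term ∫_3^36 x^3 dx = 419884.
Endpoint term: (f(3) + f(36))/2 = (27.0000 + 46656.0)/2 = 23341.5.
So far: 443225.
k=1: B_{2}/(2)! × [f^{(1)}(36) − f^{(1)}(3)] = 1/12 × (3888.00 − 27.0000) = 321.750.
Partial sum through k=1: 443547.
k=2: B_{4}/(4)! × [f^{(3)}(36) − f^{(3)}(3)] = −1/720 × (6.00000 − 6.00000) = 0.00000.
Partial sum through k=2: 443547.
k=3: B_{6}/(6)! × [f^{(5)}(36) − f^{(5)}(3)] = 1/30240 × (0.00000 − 0.00000) = 0.00000.
Partial sum through k=3: 443547.
k=4: B_{8}/(8)! × [f^{(7)}(36) − f^{(7)}(3)] = −1/1209600 × (0.00000 − 0.00000) = 0.00000.

S_4 ≈ 443547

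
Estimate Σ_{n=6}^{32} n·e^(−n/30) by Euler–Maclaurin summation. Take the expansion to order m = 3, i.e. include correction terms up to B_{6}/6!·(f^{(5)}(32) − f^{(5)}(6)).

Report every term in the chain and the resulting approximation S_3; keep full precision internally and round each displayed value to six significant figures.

The integral term ∫_6^32 x·e^(−x/30) dx = 244.103.
Boundary: ½(f(6) + f(32)) = ½(4.91238 + 11.0129) = 7.96265.
Running total after boundary: 252.066.
Order-1 term: 1/12 · (-0.0229436 − 0.654985) = -0.0564940.
After k=1: 252.009.
Order-2 term: −1/720 · (0.000739293 − 0.00254716) = 2.51093e-06.
After k=2: 252.009.
Order-3 term: 1/30240 · (1.67120e-06 − 4.85174e-06) = -1.05177e-10.

S_3 ≈ 252.009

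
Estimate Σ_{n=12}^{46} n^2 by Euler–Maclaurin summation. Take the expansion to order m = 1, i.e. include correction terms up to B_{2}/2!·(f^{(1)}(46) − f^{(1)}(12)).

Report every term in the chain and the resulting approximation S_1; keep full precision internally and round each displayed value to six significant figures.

S_1 ≈ 33005.0

Integral: ∫_12^46 x^2 dx = 31869.3.
Endpoint term: (f(12) + f(46))/2 = (144.000 + 2116.00)/2 = 1130.00.
So far: 32999.3.
Correction k=1: B_{2}/2! · (f^{(1)}(46) − f^{(1)}(12)) = 1/12 · (92.0000 − 24.0000) = 5.66667.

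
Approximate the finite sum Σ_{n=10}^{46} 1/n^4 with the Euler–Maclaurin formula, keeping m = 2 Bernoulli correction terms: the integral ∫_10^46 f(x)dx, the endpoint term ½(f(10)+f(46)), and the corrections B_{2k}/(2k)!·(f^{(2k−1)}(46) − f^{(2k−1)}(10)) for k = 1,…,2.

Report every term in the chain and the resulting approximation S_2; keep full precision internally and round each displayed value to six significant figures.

S_2 ≈ 0.000383335

Integral: ∫_10^46 1/x^4 dx = 0.000329909.
Endpoint term: (f(10) + f(46))/2 = (0.000100000 + 2.23341e-07)/2 = 5.01117e-05.
Integral + boundary = 0.000380020.
Order-1 term: 1/12 · (-1.94210e-08 − (-4.00000e-05)) = 3.33171e-06.
After k=1: 0.000383352.
Order-2 term: −1/720 · (-2.75345e-10 − (-1.20000e-05)) = -1.66663e-08.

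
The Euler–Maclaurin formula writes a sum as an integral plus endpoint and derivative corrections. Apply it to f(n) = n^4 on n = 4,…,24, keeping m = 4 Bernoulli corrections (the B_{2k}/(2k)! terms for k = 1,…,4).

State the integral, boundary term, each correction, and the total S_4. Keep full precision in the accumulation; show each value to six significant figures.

∫_4^24 x^4 dx evaluates to 1.59232e+06.
Endpoint term: (f(4) + f(24))/2 = (256.000 + 331776)/2 = 166016.
Running total after boundary: 1.75834e+06.
k=1: B_{2}/(2)! × [f^{(1)}(24) − f^{(1)}(4)] = 1/12 × (55296.0 − 256.000) = 4586.67.
Running total after k=1: 1.76292e+06.
k=2: B_{4}/(4)! × [f^{(3)}(24) − f^{(3)}(4)] = −1/720 × (576.000 − 96.0000) = -0.666667.
Running total after k=2: 1.76292e+06.
k=3: B_{6}/(6)! × [f^{(5)}(24) − f^{(5)}(4)] = 1/30240 × (0.00000 − 0.00000) = 0.00000.
Running total after k=3: 1.76292e+06.
k=4: B_{8}/(8)! × [f^{(7)}(24) − f^{(7)}(4)] = −1/1209600 × (0.00000 − 0.00000) = 0.00000.

S_4 ≈ 1.76292e+06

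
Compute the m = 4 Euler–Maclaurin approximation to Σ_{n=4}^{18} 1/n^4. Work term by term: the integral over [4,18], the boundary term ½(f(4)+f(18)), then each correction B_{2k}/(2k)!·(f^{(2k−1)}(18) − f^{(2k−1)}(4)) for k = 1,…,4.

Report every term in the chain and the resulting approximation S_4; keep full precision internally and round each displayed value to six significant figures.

∫_4^18 1/x^4 dx evaluates to 0.00515118.
Boundary: ½(f(4) + f(18)) = ½(0.00390625 + 9.52599e-06) = 0.00195789.
So far: 0.00710907.
k=1: B_{2}/(2)! × [f^{(1)}(18) − f^{(1)}(4)] = 1/12 × (-2.11689e-06 − (-0.00390625)) = 0.000325344.
After k=1: 0.00743441.
k=2: B_{4}/(4)! × [f^{(3)}(18) − f^{(3)}(4)] = −1/720 × (-1.96008e-07 − (-0.00732422)) = -1.01723e-05.
After k=2: 0.00742424.
k=3: B_{6}/(6)! × [f^{(5)}(18) − f^{(5)}(4)] = 1/30240 × (-3.38779e-08 − (-0.0256348)) = 8.47709e-07.
After k=3: 0.00742509.
k=4: B_{8}/(8)! × [f^{(7)}(18) − f^{(7)}(4)] = −1/1209600 × (-9.41053e-09 − (-0.144196)) = -1.19209e-07.

S_4 ≈ 0.00742497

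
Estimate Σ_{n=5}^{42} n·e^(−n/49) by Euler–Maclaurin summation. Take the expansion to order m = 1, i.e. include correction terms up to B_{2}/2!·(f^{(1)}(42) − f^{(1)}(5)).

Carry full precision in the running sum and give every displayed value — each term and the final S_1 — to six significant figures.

S_1 ≈ 508.147

Integral: ∫_5^42 x·e^(−x/49) dx = 497.040.
Boundary: ½(f(5) + f(42)) = ½(4.51496 + 17.8237) = 11.1693.
Integral + boundary = 508.209.
Correction k=1: B_{2}/2! · (f^{(1)}(42) − f^{(1)}(5)) = 1/12 · (0.0606247 − 0.810851) = -0.0625188.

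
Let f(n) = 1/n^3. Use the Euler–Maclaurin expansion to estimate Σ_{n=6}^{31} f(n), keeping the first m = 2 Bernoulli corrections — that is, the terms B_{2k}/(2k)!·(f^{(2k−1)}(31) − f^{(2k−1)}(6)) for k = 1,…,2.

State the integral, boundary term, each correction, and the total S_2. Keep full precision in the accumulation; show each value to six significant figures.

S_2 ≈ 0.0158910

The integral term ∫_6^31 1/x^3 dx = 0.0133686.
½[f(6) + f(31)] = ½[0.00462963 + 3.35672e-05] = 0.00233160.
Running total after boundary: 0.0157002.
Correction k=1: B_{2}/2! · (f^{(1)}(31) − f^{(1)}(6)) = 1/12 · (-3.24844e-06 − (-0.00231481)) = 0.000192631.
Partial sum through k=1: 0.0158928.
Correction k=2: B_{4}/4! · (f^{(3)}(31) − f^{(3)}(6)) = −1/720 · (-6.76054e-08 − (-0.00128601)) = -1.78603e-06.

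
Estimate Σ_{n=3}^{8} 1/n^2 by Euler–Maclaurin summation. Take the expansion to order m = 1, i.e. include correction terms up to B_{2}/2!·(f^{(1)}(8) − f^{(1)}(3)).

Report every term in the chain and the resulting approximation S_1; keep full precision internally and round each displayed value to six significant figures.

The integral term ∫_3^8 1/x^2 dx = 0.208333.
½[f(3) + f(8)] = ½[0.111111 + 0.0156250] = 0.0633681.
Running total after boundary: 0.271701.
Order-1 term: 1/12 · (-0.00390625 − (-0.0740741)) = 0.00584732.

S_1 ≈ 0.277549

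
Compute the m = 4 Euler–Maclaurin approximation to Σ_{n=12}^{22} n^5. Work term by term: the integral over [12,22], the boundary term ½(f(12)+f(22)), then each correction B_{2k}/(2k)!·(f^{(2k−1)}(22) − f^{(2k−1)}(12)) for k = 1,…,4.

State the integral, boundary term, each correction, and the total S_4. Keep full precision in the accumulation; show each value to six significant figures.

S_4 ≈ 2.11892e+07

∫_12^22 x^5 dx evaluates to 1.83990e+07.
Endpoint term: (f(12) + f(22))/2 = (248832 + 5.15363e+06)/2 = 2.70123e+06.
Running total after boundary: 2.11002e+07.
k=1: B_{2}/(2)! × [f^{(1)}(22) − f^{(1)}(12)] = 1/12 × (1.17128e+06 − 103680) = 88966.7.
Partial sum through k=1: 2.11892e+07.
k=2: B_{4}/(4)! × [f^{(3)}(22) − f^{(3)}(12)] = −1/720 × (29040.0 − 8640.00) = -28.3333.
Partial sum through k=2: 2.11892e+07.
k=3: B_{6}/(6)! × [f^{(5)}(22) − f^{(5)}(12)] = 1/30240 × (120.000 − 120.000) = 0.00000.
Partial sum through k=3: 2.11892e+07.
k=4: B_{8}/(8)! × [f^{(7)}(22) − f^{(7)}(12)] = −1/1209600 × (0.00000 − 0.00000) = 0.00000.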